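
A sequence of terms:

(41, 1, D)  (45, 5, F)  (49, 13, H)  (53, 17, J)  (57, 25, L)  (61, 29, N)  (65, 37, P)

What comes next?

(69, 41, R)

First entry: +4 each step, so 41, 45, 49, 53, 57, 61, 65 → 69.
For the second entry, alternating steps +4, +8, +4, +8, …: 1, 5, 13, 17, 25, 29, 37 → 41.
Letter: D, F, H, J, L, N, P → R (letters move forward 2 places in the alphabet).
Combining the parts gives (69, 41, R).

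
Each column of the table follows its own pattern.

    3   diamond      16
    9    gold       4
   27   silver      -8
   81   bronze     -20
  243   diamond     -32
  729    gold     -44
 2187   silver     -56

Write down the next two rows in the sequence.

6561  bronze  -68; 19683  diamond  -80

First component: ×3 each step; 3, 9, 27, 81, 243, 729, 2187 → 6561 → 19683.
Rank goes diamond, gold, silver, bronze, diamond, gold, silver → bronze → diamond (repeats diamond → gold → silver → bronze).
Third component: −12 each step; 16, 4, -8, -20, -32, -44, -56 → -68 → -80.
So the next two rows are 6561  bronze  -68 and 19683  diamond  -80.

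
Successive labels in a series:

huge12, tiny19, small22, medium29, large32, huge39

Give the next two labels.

tiny42 then small49

Size goes huge, tiny, small, medium, large, huge → tiny → small (repeats huge → tiny → small → medium → large).
For the second component, alternating steps +7, +3, +7, +3, …: 12, 19, 22, 29, 32, 39 → 42 → 49.
So the next two labels are tiny42 and small49.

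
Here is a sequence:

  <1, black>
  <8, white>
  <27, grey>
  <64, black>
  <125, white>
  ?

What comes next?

First part goes 1, 8, 27, 64, 125 → 216 (perfect cubes: 1³, 2³, 3³, …).
Shade: repeats black → white → grey; black, white, grey, black, white → grey.
Combining the parts gives <216, grey>.

<216, grey>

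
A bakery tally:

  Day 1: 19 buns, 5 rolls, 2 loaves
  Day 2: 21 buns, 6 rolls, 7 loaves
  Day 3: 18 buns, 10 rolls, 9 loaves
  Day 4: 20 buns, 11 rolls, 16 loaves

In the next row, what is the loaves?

25

Loaves — each term is the sum of the two before it: 2, 7, 9, 16 → 25.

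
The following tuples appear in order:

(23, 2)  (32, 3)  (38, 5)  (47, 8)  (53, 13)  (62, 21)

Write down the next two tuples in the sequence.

First coordinate: 23, 32, 38, 47, 53, 62 → 68 → 77 (alternating steps +9, +6, +9, +6, …).
For the second coordinate, each term is the sum of the two before it: 2, 3, 5, 8, 13, 21 → 34 → 55.
So the next two tuples are (68, 34) and (77, 55).

(68, 34), (77, 55)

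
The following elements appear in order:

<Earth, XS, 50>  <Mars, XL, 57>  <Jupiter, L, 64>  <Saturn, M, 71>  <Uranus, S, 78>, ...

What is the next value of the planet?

Neptune

Planet: Earth, Mars, Jupiter, Saturn, Uranus → Neptune (runs through the planets Mercury→Neptune).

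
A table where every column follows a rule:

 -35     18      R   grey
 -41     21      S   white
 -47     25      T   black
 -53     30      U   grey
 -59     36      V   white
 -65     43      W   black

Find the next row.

-71  51  X  grey

First component: −6 each step, so -35, -41, -47, -53, -59, -65 → -71.
Second component: differences are 3, 4, 5, … (increasing by 1 each time), so 18, 21, 25, 30, 36, 43 → 51.
Letter goes R, S, T, U, V, W → X (letters move forward 1 place in the alphabet).
Shade goes grey, white, black, grey, white, black → grey (repeats grey → white → black).
So the next row is -71  51  X  grey.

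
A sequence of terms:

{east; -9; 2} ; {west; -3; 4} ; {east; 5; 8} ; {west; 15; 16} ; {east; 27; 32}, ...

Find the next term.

{west; 41; 64}

Direction: east, west, east, west, east → west (alternates east ↔ west).
For the second coordinate, differences are 6, 8, 10, … (increasing by 2 each time): -9, -3, 5, 15, 27 → 41.
Third coordinate: ×2 each step, so 2, 4, 8, 16, 32 → 64.
Putting it together: {west; 41; 64}.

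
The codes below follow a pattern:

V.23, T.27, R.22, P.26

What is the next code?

Letter: letters move back 2 places in the alphabet, so V, T, R, P → N.
Second component: alternating steps +4, −5, +4, −5, …; 23, 27, 22, 26 → 21.
Putting it together: N.21.

N.21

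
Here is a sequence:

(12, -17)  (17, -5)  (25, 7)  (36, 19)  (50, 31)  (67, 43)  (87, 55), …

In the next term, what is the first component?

First component goes 12, 17, 25, 36, 50, 67, 87 → 110 (differences are 5, 8, 11, … (increasing by 3 each time)).
Second component: +12 each step, so -17, -5, 7, 19, 31, 43, 55 → 67.

110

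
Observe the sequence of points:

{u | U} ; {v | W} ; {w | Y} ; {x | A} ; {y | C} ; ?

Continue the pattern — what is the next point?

First letter: u, v, w, x, y → z (letters move forward 1 place in the alphabet).
For the second letter, letters move forward 2 places in the alphabet, wrapping Z→A: U, W, Y, A, C → E.
Putting it together: {z | E}.

{z | E}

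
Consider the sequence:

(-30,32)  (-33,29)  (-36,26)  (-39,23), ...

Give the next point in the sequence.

First value — −3 each step: -30, -33, -36, -39 → -42.
Second value — −3 each step: 32, 29, 26, 23 → 20.
So the next point is (-42,20).

(-42,20)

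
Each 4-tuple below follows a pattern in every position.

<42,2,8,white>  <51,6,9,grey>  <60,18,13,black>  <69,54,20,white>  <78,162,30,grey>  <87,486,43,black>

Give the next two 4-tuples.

First coordinate: +9 each step, so 42, 51, 60, 69, 78, 87 → 96 → 105.
Second coordinate: ×3 each step; 2, 6, 18, 54, 162, 486 → 1458 → 4374.
For the third coordinate, differences are 1, 4, 7, … (increasing by 3 each time): 8, 9, 13, 20, 30, 43 → 59 → 78.
Shade: repeats white → grey → black; white, grey, black, white, grey, black → white → grey.
Putting the parts together: <96,1458,59,white> and then <105,4374,78,grey>.

<96,1458,59,white>, <105,4374,78,grey>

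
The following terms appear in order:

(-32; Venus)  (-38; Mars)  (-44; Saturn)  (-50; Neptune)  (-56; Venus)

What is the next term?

First entry: −6 each step, so -32, -38, -44, -50, -56 → -62.
Planet: Venus, Mars, Saturn, Neptune, Venus → Mars (repeats Venus → Mars → Saturn → Neptune).
Putting it together: (-62; Mars).

(-62; Mars)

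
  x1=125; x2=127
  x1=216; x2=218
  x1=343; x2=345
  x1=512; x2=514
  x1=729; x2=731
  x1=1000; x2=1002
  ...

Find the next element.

X1 — perfect cubes: 5³, 6³, 7³, …: 125, 216, 343, 512, 729, 1000 → 1331.
X2 — always 2 more than the x1: 127, 218, 345, 514, 731, 1002 → 1333.
So the next element is x1=1331; x2=1333.

x1=1331; x2=1333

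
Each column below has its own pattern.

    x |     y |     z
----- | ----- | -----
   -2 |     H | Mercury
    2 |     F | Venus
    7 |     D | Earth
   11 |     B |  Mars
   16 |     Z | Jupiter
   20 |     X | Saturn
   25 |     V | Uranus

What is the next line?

29  T  Neptune

Column x: alternating steps +4, +5, +4, +5, …; -2, 2, 7, 11, 16, 20, 25 → 29.
Column y: H, F, D, B, Z, X, V → T (letters move back 2 places in the alphabet, wrapping A→Z).
Column z goes Mercury, Venus, Earth, Mars, Jupiter, Saturn, Uranus → Neptune (runs through the planets Mercury→Neptune).
So the next line is 29  T  Neptune.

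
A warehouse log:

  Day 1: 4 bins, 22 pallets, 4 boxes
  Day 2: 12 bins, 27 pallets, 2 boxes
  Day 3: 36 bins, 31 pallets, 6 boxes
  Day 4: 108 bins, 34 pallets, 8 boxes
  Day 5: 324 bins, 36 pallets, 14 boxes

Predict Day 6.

Bins: ×3 each step; 4, 12, 36, 108, 324 → 972.
Pallets — differences are 5, 4, 3, … (decreasing by 1 each time): 22, 27, 31, 34, 36 → 37.
Boxes goes 4, 2, 6, 8, 14 → 22 (each term is the sum of the two before it).
Combining the parts gives 972 bins, 37 pallets, 22 boxes.

972 bins, 37 pallets, 22 boxes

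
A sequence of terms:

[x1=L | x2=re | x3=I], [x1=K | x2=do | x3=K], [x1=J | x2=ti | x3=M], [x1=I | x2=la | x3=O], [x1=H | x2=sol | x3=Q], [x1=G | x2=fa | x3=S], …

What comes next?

[x1=F | x2=mi | x3=U]

For the x1, letters move back 1 place in the alphabet: L, K, J, I, H, G → F.
X2 — runs backward through the solfège scale do→ti: re, do, ti, la, sol, fa → mi.
X3: I, K, M, O, Q, S → U (letters move forward 2 places in the alphabet).
Combining the parts gives [x1=F | x2=mi | x3=U].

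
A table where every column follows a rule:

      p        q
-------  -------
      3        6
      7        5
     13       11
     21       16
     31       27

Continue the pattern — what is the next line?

Column p goes 3, 7, 13, 21, 31 → 43 (differences are 4, 6, 8, … (increasing by 2 each time)).
Column q — each term is the sum of the two before it: 6, 5, 11, 16, 27 → 43.
Putting it together: 43  43.

43  43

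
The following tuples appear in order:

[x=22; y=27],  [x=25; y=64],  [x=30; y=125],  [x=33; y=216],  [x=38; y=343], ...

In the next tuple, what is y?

512

For the x, alternating steps +3, +5, +3, +5, …: 22, 25, 30, 33, 38 → 41.
Y: 27, 64, 125, 216, 343 → 512 (perfect cubes: 3³, 4³, 5³, …).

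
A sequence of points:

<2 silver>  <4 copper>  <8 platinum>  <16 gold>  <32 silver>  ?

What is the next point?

<64 copper>

For the first slot, ×2 each step: 2, 4, 8, 16, 32 → 64.
Metal: repeats silver → copper → platinum → gold, so silver, copper, platinum, gold, silver → copper.
Combining the parts gives <64 copper>.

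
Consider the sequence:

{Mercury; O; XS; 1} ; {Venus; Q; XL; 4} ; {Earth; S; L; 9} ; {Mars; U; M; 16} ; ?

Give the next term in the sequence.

Planet goes Mercury, Venus, Earth, Mars → Jupiter (runs through the planets Mercury→Neptune).
Letter: O, Q, S, U → W (letters move forward 2 places in the alphabet).
Size — runs backward through clothing sizes XS→XL: XS, XL, L, M → S.
Fourth component: 1, 4, 9, 16 → 25 (perfect squares: 1², 2², 3², …).
So the next term is {Jupiter; W; S; 25}.

{Jupiter; W; S; 25}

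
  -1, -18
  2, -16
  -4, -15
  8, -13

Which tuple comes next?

-16, -12

First coordinate goes -1, 2, -4, 8 → -16 (×(-2) each step).
Second coordinate goes -18, -16, -15, -13 → -12 (alternating steps +2, +1, +2, +1, …).
Putting it together: -16, -12.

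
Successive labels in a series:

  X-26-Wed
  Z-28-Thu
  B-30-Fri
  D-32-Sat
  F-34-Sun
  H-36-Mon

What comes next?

Letter: X, Z, B, D, F, H → J (letters move forward 2 places in the alphabet, wrapping Z→A).
Second component: +2 each step; 26, 28, 30, 32, 34, 36 → 38.
Day: runs through the weekdays Mon→Sun; Wed, Thu, Fri, Sat, Sun, Mon → Tue.
Putting it together: J-38-Tue.

J-38-Tue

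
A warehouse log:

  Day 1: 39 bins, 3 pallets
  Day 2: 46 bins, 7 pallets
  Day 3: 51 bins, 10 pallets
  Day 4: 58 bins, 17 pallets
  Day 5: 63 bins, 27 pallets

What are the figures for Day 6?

For the bins, alternating steps +7, +5, +7, +5, …: 39, 46, 51, 58, 63 → 70.
For the pallets, each term is the sum of the two before it: 3, 7, 10, 17, 27 → 44.
Putting it together: 70 bins, 44 pallets.

70 bins, 44 pallets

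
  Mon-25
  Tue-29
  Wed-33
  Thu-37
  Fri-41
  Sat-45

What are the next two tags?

Sun-49 then Mon-53

Day: Mon, Tue, Wed, Thu, Fri, Sat → Sun → Mon (runs through the weekdays Mon→Sun).
Second component: +4 each step, so 25, 29, 33, 37, 41, 45 → 49 → 53.
Putting the parts together: Sun-49 and then Mon-53.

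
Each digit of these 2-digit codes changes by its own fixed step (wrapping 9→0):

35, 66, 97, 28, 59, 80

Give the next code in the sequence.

11

First digit: +3 each step, mod 10; 3, 6, 9, 2, 5, 8 → 1.
Second digit — +1 each step, mod 10: 5, 6, 7, 8, 9, 0 → 1.
So the next code is 11.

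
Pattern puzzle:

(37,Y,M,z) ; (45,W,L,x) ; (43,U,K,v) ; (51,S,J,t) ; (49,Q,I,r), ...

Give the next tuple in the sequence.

(57,O,H,p)

First slot — alternating steps +8, −2, +8, −2, …: 37, 45, 43, 51, 49 → 57.
First letter: letters move back 2 places in the alphabet, so Y, W, U, S, Q → O.
Second letter goes M, L, K, J, I → H (letters move back 1 place in the alphabet).
Third letter goes z, x, v, t, r → p (letters move back 2 places in the alphabet).
So the next tuple is (57,O,H,p).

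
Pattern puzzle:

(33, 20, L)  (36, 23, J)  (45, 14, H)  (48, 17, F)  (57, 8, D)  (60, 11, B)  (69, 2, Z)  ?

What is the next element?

First part: 33, 36, 45, 48, 57, 60, 69 → 72 (alternating steps +3, +9, +3, +9, …).
For the second part, alternating steps +3, −9, +3, −9, …: 20, 23, 14, 17, 8, 11, 2 → 5.
Letter — letters move back 2 places in the alphabet, wrapping A→Z: L, J, H, F, D, B, Z → X.
Putting it together: (72, 5, X).

(72, 5, X)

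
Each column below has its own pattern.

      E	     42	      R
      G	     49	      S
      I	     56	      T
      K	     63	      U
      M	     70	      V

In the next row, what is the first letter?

First letter — letters move forward 2 places in the alphabet: E, G, I, K, M → O.

O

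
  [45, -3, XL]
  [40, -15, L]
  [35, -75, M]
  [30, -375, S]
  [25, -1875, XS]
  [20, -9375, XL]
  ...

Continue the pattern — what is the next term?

First entry goes 45, 40, 35, 30, 25, 20 → 15 (−5 each step).
Second entry — ×5 each step: -3, -15, -75, -375, -1875, -9375 → -46875.
For the size, repeats XL → L → M → S → XS: XL, L, M, S, XS, XL → L.
So the next term is [15, -46875, L].

[15, -46875, L]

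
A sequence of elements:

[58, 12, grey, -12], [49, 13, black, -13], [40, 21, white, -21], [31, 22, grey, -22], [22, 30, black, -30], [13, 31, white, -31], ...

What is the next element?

[4, 39, grey, -39]

First value: 58, 49, 40, 31, 22, 13 → 4 (−9 each step).
Second value: alternating steps +1, +8, +1, +8, …; 12, 13, 21, 22, 30, 31 → 39.
For the shade, repeats grey → black → white: grey, black, white, grey, black, white → grey.
Fourth value — always the negative of the second value: -12, -13, -21, -22, -30, -31 → -39.
Combining the parts gives [4, 39, grey, -39].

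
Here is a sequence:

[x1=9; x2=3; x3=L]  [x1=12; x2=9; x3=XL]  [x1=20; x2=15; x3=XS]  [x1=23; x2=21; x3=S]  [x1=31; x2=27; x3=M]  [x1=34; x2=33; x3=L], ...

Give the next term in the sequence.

X1 — alternating steps +3, +8, +3, +8, …: 9, 12, 20, 23, 31, 34 → 42.
X2: +6 each step, so 3, 9, 15, 21, 27, 33 → 39.
X3: repeats L → XL → XS → S → M, so L, XL, XS, S, M, L → XL.
Combining the parts gives [x1=42; x2=39; x3=XL].

[x1=42; x2=39; x3=XL]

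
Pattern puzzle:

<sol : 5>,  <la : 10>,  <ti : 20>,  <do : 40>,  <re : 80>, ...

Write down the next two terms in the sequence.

<mi : 160>, <fa : 320>

Note: sol, la, ti, do, re → mi → fa (runs through the solfège scale do→ti).
Second value: ×2 each step, so 5, 10, 20, 40, 80 → 160 → 320.
So the next two terms are <mi : 160> and <fa : 320>.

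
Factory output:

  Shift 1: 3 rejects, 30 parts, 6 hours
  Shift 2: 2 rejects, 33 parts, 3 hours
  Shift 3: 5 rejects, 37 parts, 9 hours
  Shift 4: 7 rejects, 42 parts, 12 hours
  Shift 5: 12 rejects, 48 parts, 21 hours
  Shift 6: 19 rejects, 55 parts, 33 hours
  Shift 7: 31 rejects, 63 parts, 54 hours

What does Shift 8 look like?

50 rejects, 72 parts, 87 hours

Rejects: 3, 2, 5, 7, 12, 19, 31 → 50 (each term is the sum of the two before it).
Parts: differences are 3, 4, 5, … (increasing by 1 each time); 30, 33, 37, 42, 48, 55, 63 → 72.
Hours goes 6, 3, 9, 12, 21, 33, 54 → 87 (each term is the sum of the two before it).
Combining the parts gives 50 rejects, 72 parts, 87 hours.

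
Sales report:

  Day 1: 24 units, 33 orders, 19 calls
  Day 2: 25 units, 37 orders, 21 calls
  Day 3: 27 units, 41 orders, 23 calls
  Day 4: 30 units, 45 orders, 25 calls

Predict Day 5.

34 units, 49 orders, 27 calls

Units: 24, 25, 27, 30 → 34 (differences are 1, 2, 3, … (increasing by 1 each time)).
Orders: +4 each step; 33, 37, 41, 45 → 49.
Calls: +2 each step, so 19, 21, 23, 25 → 27.
Putting it together: 34 units, 49 orders, 27 calls.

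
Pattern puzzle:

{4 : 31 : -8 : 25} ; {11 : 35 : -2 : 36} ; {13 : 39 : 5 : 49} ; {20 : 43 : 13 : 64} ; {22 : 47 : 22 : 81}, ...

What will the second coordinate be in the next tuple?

51

Second coordinate: +4 each step; 31, 35, 39, 43, 47 → 51.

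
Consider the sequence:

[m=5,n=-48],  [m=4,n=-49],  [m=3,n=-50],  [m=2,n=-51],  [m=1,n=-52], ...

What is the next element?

[m=0,n=-53]

M: 5, 4, 3, 2, 1 → 0 (−1 each step).
For the n, −1 each step: -48, -49, -50, -51, -52 → -53.
Putting it together: [m=0,n=-53].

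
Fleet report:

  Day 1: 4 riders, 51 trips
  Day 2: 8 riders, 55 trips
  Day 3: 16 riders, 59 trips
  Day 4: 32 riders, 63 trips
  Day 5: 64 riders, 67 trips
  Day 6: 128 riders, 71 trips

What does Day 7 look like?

256 riders, 75 trips

Riders: 4, 8, 16, 32, 64, 128 → 256 (×2 each step).
Trips — +4 each step: 51, 55, 59, 63, 67, 71 → 75.
Combining the parts gives 256 riders, 75 trips.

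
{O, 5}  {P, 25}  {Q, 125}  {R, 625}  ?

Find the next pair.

Letter: letters move forward 1 place in the alphabet; O, P, Q, R → S.
Second entry: ×5 each step, so 5, 25, 125, 625 → 3125.
Putting it together: {S, 3125}.

{S, 3125}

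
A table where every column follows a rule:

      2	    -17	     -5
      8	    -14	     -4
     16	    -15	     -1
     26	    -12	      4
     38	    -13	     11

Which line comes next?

First component: differences are 6, 8, 10, … (increasing by 2 each time), so 2, 8, 16, 26, 38 → 52.
For the second component, alternating steps +3, −1, +3, −1, …: -17, -14, -15, -12, -13 → -10.
For the third component, differences are 1, 3, 5, … (increasing by 2 each time): -5, -4, -1, 4, 11 → 20.
Putting it together: 52  -10  20.

52  -10  20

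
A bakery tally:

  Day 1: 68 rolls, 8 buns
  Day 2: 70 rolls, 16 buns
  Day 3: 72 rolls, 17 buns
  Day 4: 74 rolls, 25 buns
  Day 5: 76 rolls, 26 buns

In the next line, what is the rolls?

Rolls: +2 each step, so 68, 70, 72, 74, 76 → 78.
Buns: alternating steps +8, +1, +8, +1, …, so 8, 16, 17, 25, 26 → 34.

78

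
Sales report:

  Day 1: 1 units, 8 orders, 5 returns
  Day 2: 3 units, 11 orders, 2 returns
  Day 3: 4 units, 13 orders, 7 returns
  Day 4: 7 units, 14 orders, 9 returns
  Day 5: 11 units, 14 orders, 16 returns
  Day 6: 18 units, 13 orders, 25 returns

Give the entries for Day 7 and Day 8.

Units: 1, 3, 4, 7, 11, 18 → 29 → 47 (each term is the sum of the two before it).
For the orders, differences are 3, 2, 1, … (decreasing by 1 each time): 8, 11, 13, 14, 14, 13 → 11 → 8.
Returns goes 5, 2, 7, 9, 16, 25 → 41 → 66 (each term is the sum of the two before it).
Putting the parts together: 29 units, 11 orders, 41 returns and then 47 units, 8 orders, 66 returns.

29 units, 11 orders, 41 returns; 47 units, 8 orders, 66 returns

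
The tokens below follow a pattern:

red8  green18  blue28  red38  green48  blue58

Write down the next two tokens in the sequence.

Colour: red, green, blue, red, green, blue → red → green (repeats red → green → blue).
For the second component, +10 each step: 8, 18, 28, 38, 48, 58 → 68 → 78.
So the next two tokens are red68 and green78.

red68 then green78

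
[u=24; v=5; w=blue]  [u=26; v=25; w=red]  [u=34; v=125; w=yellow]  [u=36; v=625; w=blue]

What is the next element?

U: alternating steps +2, +8, +2, +8, …; 24, 26, 34, 36 → 44.
V: 5, 25, 125, 625 → 3125 (×5 each step).
W: blue, red, yellow, blue → red (repeats blue → red → yellow).
Combining the parts gives [u=44; v=3125; w=red].

[u=44; v=3125; w=red]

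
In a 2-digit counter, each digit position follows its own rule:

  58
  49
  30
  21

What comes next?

12

First digit goes 5, 4, 3, 2 → 1 (−1 each step, mod 10).
Second digit — +1 each step, mod 10: 8, 9, 0, 1 → 2.
Combining the parts gives 12.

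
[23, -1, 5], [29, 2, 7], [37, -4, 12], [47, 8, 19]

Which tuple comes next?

[59, -16, 31]

For the first value, differences are 6, 8, 10, … (increasing by 2 each time): 23, 29, 37, 47 → 59.
Second value: -1, 2, -4, 8 → -16 (×(-2) each step).
For the third value, each term is the sum of the two before it: 5, 7, 12, 19 → 31.
Putting it together: [59, -16, 31].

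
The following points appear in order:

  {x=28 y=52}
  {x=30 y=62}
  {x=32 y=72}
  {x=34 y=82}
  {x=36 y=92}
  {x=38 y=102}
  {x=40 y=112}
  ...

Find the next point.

X: +2 each step; 28, 30, 32, 34, 36, 38, 40 → 42.
Y: +10 each step, so 52, 62, 72, 82, 92, 102, 112 → 122.
Putting it together: {x=42 y=122}.

{x=42 y=122}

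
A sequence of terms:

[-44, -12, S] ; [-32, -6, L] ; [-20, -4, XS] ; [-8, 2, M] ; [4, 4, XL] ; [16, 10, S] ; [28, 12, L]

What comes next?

For the first entry, +12 each step: -44, -32, -20, -8, 4, 16, 28 → 40.
Second entry goes -12, -6, -4, 2, 4, 10, 12 → 18 (alternating steps +6, +2, +6, +2, …).
Size — repeats S → L → XS → M → XL: S, L, XS, M, XL, S, L → XS.
So the next term is [40, 18, XS].

[40, 18, XS]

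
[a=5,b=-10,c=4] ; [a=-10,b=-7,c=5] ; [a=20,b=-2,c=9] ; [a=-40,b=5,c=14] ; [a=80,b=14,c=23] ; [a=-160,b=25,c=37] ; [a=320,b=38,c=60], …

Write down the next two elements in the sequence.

A goes 5, -10, 20, -40, 80, -160, 320 → -640 → 1280 (×(-2) each step).
B: differences are 3, 5, 7, … (increasing by 2 each time), so -10, -7, -2, 5, 14, 25, 38 → 53 → 70.
C — each term is the sum of the two before it: 4, 5, 9, 14, 23, 37, 60 → 97 → 157.
So the next two elements are [a=-640,b=53,c=97] and [a=1280,b=70,c=157].

[a=-640,b=53,c=97], [a=1280,b=70,c=157]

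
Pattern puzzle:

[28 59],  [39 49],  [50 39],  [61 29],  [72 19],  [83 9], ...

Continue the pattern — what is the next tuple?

First coordinate goes 28, 39, 50, 61, 72, 83 → 94 (+11 each step).
For the second coordinate, −10 each step: 59, 49, 39, 29, 19, 9 → -1.
Putting it together: [94 -1].

[94 -1]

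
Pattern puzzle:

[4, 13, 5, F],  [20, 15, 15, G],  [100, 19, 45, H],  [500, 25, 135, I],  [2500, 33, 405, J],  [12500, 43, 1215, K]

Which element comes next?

[62500, 55, 3645, L]

First entry — ×5 each step: 4, 20, 100, 500, 2500, 12500 → 62500.
Second entry: differences are 2, 4, 6, … (increasing by 2 each time); 13, 15, 19, 25, 33, 43 → 55.
For the third entry, ×3 each step: 5, 15, 45, 135, 405, 1215 → 3645.
Letter: F, G, H, I, J, K → L (letters move forward 1 place in the alphabet).
Putting it together: [62500, 55, 3645, L].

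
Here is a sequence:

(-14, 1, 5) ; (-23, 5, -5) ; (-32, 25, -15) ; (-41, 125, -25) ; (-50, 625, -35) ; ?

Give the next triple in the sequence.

First slot — −9 each step: -14, -23, -32, -41, -50 → -59.
Second slot: 1, 5, 25, 125, 625 → 3125 (×5 each step).
Third slot goes 5, -5, -15, -25, -35 → -45 (−10 each step).
So the next triple is (-59, 3125, -45).

(-59, 3125, -45)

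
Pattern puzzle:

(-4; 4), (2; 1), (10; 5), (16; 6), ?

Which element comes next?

For the first part, alternating steps +6, +8, +6, +8, …: -4, 2, 10, 16 → 24.
Second part — each term is the sum of the two before it: 4, 1, 5, 6 → 11.
Combining the parts gives (24; 11).

(24; 11)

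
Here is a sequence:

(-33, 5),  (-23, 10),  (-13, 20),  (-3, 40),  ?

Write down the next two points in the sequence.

First part: +10 each step, so -33, -23, -13, -3 → 7 → 17.
Second part — ×2 each step: 5, 10, 20, 40 → 80 → 160.
Putting the parts together: (7, 80) and then (17, 160).

(7, 80), (17, 160)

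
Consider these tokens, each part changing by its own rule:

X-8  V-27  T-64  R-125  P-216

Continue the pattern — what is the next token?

N-343

Letter goes X, V, T, R, P → N (letters move back 2 places in the alphabet).
Second component: perfect cubes: 2³, 3³, 4³, …; 8, 27, 64, 125, 216 → 343.
Putting it together: N-343.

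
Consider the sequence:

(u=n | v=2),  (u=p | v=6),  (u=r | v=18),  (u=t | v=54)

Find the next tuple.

(u=v | v=162)

U goes n, p, r, t → v (letters move forward 2 places in the alphabet).
V goes 2, 6, 18, 54 → 162 (×3 each step).
So the next tuple is (u=v | v=162).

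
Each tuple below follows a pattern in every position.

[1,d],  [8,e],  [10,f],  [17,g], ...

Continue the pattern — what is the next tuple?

[19,h]

First coordinate — alternating steps +7, +2, +7, +2, …: 1, 8, 10, 17 → 19.
Letter goes d, e, f, g → h (letters move forward 1 place in the alphabet).
Combining the parts gives [19,h].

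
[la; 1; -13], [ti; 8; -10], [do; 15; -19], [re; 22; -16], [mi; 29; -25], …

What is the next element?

Note goes la, ti, do, re, mi → fa (runs through the solfège scale do→ti).
Second coordinate — +7 each step: 1, 8, 15, 22, 29 → 36.
Third coordinate: alternating steps +3, −9, +3, −9, …, so -13, -10, -19, -16, -25 → -22.
Putting it together: [fa; 36; -22].

[fa; 36; -22]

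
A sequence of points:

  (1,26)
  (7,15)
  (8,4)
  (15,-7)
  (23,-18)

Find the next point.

(38,-29)

First component: 1, 7, 8, 15, 23 → 38 (each term is the sum of the two before it).
Second component goes 26, 15, 4, -7, -18 → -29 (−11 each step).
Putting it together: (38,-29).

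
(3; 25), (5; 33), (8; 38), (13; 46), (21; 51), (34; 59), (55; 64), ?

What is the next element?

First entry — each term is the sum of the two before it: 3, 5, 8, 13, 21, 34, 55 → 89.
Second entry goes 25, 33, 38, 46, 51, 59, 64 → 72 (alternating steps +8, +5, +8, +5, …).
So the next element is (89; 72).

(89; 72)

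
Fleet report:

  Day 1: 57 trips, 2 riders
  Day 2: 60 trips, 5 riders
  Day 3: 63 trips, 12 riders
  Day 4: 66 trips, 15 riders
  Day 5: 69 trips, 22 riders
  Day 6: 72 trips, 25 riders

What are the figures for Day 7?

75 trips, 32 riders

Trips goes 57, 60, 63, 66, 69, 72 → 75 (+3 each step).
Riders goes 2, 5, 12, 15, 22, 25 → 32 (alternating steps +3, +7, +3, +7, …).
Putting it together: 75 trips, 32 riders.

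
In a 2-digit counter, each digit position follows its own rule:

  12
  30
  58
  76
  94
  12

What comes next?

First digit goes 1, 3, 5, 7, 9, 1 → 3 (+2 each step, mod 10).
Second digit — −2 each step, mod 10: 2, 0, 8, 6, 4, 2 → 0.
So the next tag is 30.

30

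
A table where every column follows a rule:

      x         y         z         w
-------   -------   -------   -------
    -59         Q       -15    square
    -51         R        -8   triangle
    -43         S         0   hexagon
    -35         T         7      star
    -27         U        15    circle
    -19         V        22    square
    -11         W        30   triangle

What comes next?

-3  X  37  hexagon

Column x goes -59, -51, -43, -35, -27, -19, -11 → -3 (+8 each step).
Column y goes Q, R, S, T, U, V, W → X (letters move forward 1 place in the alphabet).
Column z: alternating steps +7, +8, +7, +8, …; -15, -8, 0, 7, 15, 22, 30 → 37.
Column w: square, triangle, hexagon, star, circle, square, triangle → hexagon (repeats square → triangle → hexagon → star → circle).
Combining the parts gives -3  X  37  hexagon.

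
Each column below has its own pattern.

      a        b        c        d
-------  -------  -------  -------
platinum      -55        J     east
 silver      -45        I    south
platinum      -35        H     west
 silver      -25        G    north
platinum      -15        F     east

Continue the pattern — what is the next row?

silver  -5  E  south

Column a: alternates platinum ↔ silver, so platinum, silver, platinum, silver, platinum → silver.
For the column b, +10 each step: -55, -45, -35, -25, -15 → -5.
Column c goes J, I, H, G, F → E (letters move back 1 place in the alphabet).
For the column d, repeats east → south → west → north: east, south, west, north, east → south.
Putting it together: silver  -5  E  south.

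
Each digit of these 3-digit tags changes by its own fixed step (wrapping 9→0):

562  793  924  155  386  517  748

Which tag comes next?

First digit — +2 each step, mod 10: 5, 7, 9, 1, 3, 5, 7 → 9.
Second digit goes 6, 9, 2, 5, 8, 1, 4 → 7 (+3 each step, mod 10).
Third digit: +1 each step, mod 10; 2, 3, 4, 5, 6, 7, 8 → 9.
Combining the parts gives 979.

979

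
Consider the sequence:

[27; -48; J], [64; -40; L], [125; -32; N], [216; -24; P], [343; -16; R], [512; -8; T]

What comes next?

For the first slot, perfect cubes: 3³, 4³, 5³, …: 27, 64, 125, 216, 343, 512 → 729.
Second slot — +8 each step: -48, -40, -32, -24, -16, -8 → 0.
Letter — letters move forward 2 places in the alphabet: J, L, N, P, R, T → V.
Putting it together: [729; 0; V].

[729; 0; V]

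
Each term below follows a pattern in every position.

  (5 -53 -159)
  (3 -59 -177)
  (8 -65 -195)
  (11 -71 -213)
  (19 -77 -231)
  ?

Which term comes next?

(30 -83 -249)

First entry: 5, 3, 8, 11, 19 → 30 (each term is the sum of the two before it).
For the second entry, −6 each step: -53, -59, -65, -71, -77 → -83.
For the third entry, always 3 × the second entry: -159, -177, -195, -213, -231 → -249.
Combining the parts gives (30 -83 -249).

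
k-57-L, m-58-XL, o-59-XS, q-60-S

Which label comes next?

s-61-M

Letter — letters move forward 2 places in the alphabet: k, m, o, q → s.
Second component — +1 each step: 57, 58, 59, 60 → 61.
For the size, runs through clothing sizes XS→XL: L, XL, XS, S → M.
Combining the parts gives s-61-M.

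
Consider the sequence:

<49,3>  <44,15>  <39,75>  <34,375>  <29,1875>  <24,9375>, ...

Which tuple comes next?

First value: 49, 44, 39, 34, 29, 24 → 19 (−5 each step).
Second value: ×5 each step, so 3, 15, 75, 375, 1875, 9375 → 46875.
Putting it together: <19,46875>.

<19,46875>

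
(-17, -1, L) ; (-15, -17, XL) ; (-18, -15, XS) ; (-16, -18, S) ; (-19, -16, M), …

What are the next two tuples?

(-17, -19, L), (-20, -17, XL)

For the first slot, alternating steps +2, −3, +2, −3, …: -17, -15, -18, -16, -19 → -17 → -20.
Second slot: always the previous value of the first slot; -1, -17, -15, -18, -16 → -19 → -17.
For the size, runs through clothing sizes XS→XL: L, XL, XS, S, M → L → XL.
So the next two tuples are (-17, -19, L) and (-20, -17, XL).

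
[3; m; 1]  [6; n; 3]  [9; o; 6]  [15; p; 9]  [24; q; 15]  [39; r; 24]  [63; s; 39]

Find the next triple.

First slot: 3, 6, 9, 15, 24, 39, 63 → 102 (each term is the sum of the two before it).
Letter — letters move forward 1 place in the alphabet: m, n, o, p, q, r, s → t.
Third slot: always the previous value of the first slot; 1, 3, 6, 9, 15, 24, 39 → 63.
Putting it together: [102; t; 63].

[102; t; 63]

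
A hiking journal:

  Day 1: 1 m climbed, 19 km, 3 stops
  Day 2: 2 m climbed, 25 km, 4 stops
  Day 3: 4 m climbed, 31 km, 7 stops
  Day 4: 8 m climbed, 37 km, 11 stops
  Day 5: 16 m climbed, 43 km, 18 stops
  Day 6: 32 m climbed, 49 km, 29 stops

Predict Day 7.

64 m climbed, 55 km, 47 stops

M climbed: 1, 2, 4, 8, 16, 32 → 64 (×2 each step).
Km goes 19, 25, 31, 37, 43, 49 → 55 (+6 each step).
Stops — each term is the sum of the two before it: 3, 4, 7, 11, 18, 29 → 47.
Combining the parts gives 64 m climbed, 55 km, 47 stops.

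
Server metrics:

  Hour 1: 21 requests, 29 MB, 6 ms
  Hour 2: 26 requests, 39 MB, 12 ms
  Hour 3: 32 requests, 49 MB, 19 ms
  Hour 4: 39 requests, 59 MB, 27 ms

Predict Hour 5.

Requests: differences are 5, 6, 7, … (increasing by 1 each time); 21, 26, 32, 39 → 47.
MB: 29, 39, 49, 59 → 69 (+10 each step).
Ms goes 6, 12, 19, 27 → 36 (differences are 6, 7, 8, … (increasing by 1 each time)).
Putting it together: 47 requests, 69 MB, 36 ms.

47 requests, 69 MB, 36 ms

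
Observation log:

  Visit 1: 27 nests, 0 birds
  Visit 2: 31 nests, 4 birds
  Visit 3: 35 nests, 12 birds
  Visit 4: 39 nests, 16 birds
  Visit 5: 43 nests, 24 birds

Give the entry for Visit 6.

Nests: 27, 31, 35, 39, 43 → 47 (+4 each step).
For the birds, alternating steps +4, +8, +4, +8, …: 0, 4, 12, 16, 24 → 28.
So the next row is 47 nests, 28 birds.

47 nests, 28 birds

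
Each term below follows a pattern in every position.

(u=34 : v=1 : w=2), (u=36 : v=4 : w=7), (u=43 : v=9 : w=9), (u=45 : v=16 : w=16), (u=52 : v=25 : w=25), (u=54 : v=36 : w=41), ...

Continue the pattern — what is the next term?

(u=61 : v=49 : w=66)

U: alternating steps +2, +7, +2, +7, …, so 34, 36, 43, 45, 52, 54 → 61.
V goes 1, 4, 9, 16, 25, 36 → 49 (perfect squares: 1², 2², 3², …).
W: each term is the sum of the two before it; 2, 7, 9, 16, 25, 41 → 66.
Putting it together: (u=61 : v=49 : w=66).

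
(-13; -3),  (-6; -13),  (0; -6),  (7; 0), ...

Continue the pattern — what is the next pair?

First slot — alternating steps +7, +6, +7, +6, …: -13, -6, 0, 7 → 13.
Second slot goes -3, -13, -6, 0 → 7 (always the previous value of the first slot).
Putting it together: (13; 7).

(13; 7)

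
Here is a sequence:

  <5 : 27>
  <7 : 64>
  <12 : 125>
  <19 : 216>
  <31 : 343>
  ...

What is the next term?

First value: 5, 7, 12, 19, 31 → 50 (each term is the sum of the two before it).
For the second value, perfect cubes: 3³, 4³, 5³, …: 27, 64, 125, 216, 343 → 512.
Putting it together: <50 : 512>.

<50 : 512>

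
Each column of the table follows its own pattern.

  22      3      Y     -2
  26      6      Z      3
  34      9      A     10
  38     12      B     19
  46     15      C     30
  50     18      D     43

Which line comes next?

58  21  E  58

First component — alternating steps +4, +8, +4, +8, …: 22, 26, 34, 38, 46, 50 → 58.
For the second component, +3 each step: 3, 6, 9, 12, 15, 18 → 21.
Letter: letters move forward 1 place in the alphabet, wrapping Z→A; Y, Z, A, B, C, D → E.
Fourth component: differences are 5, 7, 9, … (increasing by 2 each time), so -2, 3, 10, 19, 30, 43 → 58.
So the next line is 58  21  E  58.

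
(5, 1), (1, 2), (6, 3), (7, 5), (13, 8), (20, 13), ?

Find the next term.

(33, 21)

First entry: 5, 1, 6, 7, 13, 20 → 33 (each term is the sum of the two before it).
For the second entry, each term is the sum of the two before it: 1, 2, 3, 5, 8, 13 → 21.
Combining the parts gives (33, 21).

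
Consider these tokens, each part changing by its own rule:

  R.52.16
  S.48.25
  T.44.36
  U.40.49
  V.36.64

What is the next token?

W.32.81

Letter: R, S, T, U, V → W (letters move forward 1 place in the alphabet).
Second component — −4 each step: 52, 48, 44, 40, 36 → 32.
Third component: perfect squares: 4², 5², 6², …, so 16, 25, 36, 49, 64 → 81.
So the next token is W.32.81.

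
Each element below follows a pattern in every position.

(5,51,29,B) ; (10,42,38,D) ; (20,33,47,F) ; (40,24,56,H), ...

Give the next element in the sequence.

First coordinate: ×2 each step; 5, 10, 20, 40 → 80.
For the second coordinate, −9 each step: 51, 42, 33, 24 → 15.
Third coordinate — +9 each step: 29, 38, 47, 56 → 65.
Letter goes B, D, F, H → J (letters move forward 2 places in the alphabet).
Combining the parts gives (80,15,65,J).

(80,15,65,J)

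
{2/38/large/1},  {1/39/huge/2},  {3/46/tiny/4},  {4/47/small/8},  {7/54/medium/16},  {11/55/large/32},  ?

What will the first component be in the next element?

18

First component goes 2, 1, 3, 4, 7, 11 → 18 (each term is the sum of the two before it).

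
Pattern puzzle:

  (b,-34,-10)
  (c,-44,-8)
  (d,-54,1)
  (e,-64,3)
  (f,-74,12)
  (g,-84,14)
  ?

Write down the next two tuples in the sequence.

(h,-94,23), (i,-104,25)

Letter — letters move forward 1 place in the alphabet: b, c, d, e, f, g → h → i.
For the second entry, −10 each step: -34, -44, -54, -64, -74, -84 → -94 → -104.
Third entry goes -10, -8, 1, 3, 12, 14 → 23 → 25 (alternating steps +2, +9, +2, +9, …).
Putting the parts together: (h,-94,23) and then (i,-104,25).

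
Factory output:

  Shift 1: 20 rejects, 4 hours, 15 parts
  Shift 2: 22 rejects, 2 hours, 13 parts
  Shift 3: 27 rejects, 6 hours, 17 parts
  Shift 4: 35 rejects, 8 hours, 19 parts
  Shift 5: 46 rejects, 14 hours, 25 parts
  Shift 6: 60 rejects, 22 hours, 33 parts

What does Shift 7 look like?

Rejects: differences are 2, 5, 8, … (increasing by 3 each time); 20, 22, 27, 35, 46, 60 → 77.
Hours: each term is the sum of the two before it, so 4, 2, 6, 8, 14, 22 → 36.
Parts: 15, 13, 17, 19, 25, 33 → 47 (always 11 more than the hours).
So the next row is 77 rejects, 36 hours, 47 parts.

77 rejects, 36 hours, 47 parts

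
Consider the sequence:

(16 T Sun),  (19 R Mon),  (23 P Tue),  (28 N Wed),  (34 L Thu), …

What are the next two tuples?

For the first part, differences are 3, 4, 5, … (increasing by 1 each time): 16, 19, 23, 28, 34 → 41 → 49.
For the letter, letters move back 2 places in the alphabet: T, R, P, N, L → J → H.
Day: runs through the weekdays Mon→Sun, so Sun, Mon, Tue, Wed, Thu → Fri → Sat.
So the next two tuples are (41 J Fri) and (49 H Sat).

(41 J Fri), (49 H Sat)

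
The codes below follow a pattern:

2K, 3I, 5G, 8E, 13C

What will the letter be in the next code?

First component: each term is the sum of the two before it, so 2, 3, 5, 8, 13 → 21.
For the letter, letters move back 2 places in the alphabet: K, I, G, E, C → A.

A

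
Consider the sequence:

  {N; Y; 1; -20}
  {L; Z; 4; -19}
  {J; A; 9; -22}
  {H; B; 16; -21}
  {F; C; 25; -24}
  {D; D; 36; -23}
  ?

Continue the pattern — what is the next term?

{B; E; 49; -26}

First letter goes N, L, J, H, F, D → B (letters move back 2 places in the alphabet).
Second letter: letters move forward 1 place in the alphabet, wrapping Z→A, so Y, Z, A, B, C, D → E.
Third entry: perfect squares: 1², 2², 3², …, so 1, 4, 9, 16, 25, 36 → 49.
Fourth entry: -20, -19, -22, -21, -24, -23 → -26 (alternating steps +1, −3, +1, −3, …).
So the next term is {B; E; 49; -26}.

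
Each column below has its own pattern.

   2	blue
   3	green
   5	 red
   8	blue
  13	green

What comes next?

First component: each term is the sum of the two before it; 2, 3, 5, 8, 13 → 21.
Colour — repeats blue → green → red: blue, green, red, blue, green → red.
Putting it together: 21  red.

21  red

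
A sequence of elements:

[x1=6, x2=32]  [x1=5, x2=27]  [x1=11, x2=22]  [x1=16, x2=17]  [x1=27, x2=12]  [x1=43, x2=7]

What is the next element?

X1: each term is the sum of the two before it, so 6, 5, 11, 16, 27, 43 → 70.
X2: −5 each step; 32, 27, 22, 17, 12, 7 → 2.
So the next element is [x1=70, x2=2].

[x1=70, x2=2]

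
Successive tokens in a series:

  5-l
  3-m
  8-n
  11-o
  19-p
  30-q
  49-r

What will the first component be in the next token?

79

First component — each term is the sum of the two before it: 5, 3, 8, 11, 19, 30, 49 → 79.
Letter goes l, m, n, o, p, q, r → s (letters move forward 1 place in the alphabet).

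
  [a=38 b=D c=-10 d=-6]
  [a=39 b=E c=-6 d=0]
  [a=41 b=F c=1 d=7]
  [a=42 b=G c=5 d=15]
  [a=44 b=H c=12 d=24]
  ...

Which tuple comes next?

For the a, alternating steps +1, +2, +1, +2, …: 38, 39, 41, 42, 44 → 45.
B: letters move forward 1 place in the alphabet, so D, E, F, G, H → I.
C: -10, -6, 1, 5, 12 → 16 (alternating steps +4, +7, +4, +7, …).
D goes -6, 0, 7, 15, 24 → 34 (differences are 6, 7, 8, … (increasing by 1 each time)).
So the next tuple is [a=45 b=I c=16 d=34].

[a=45 b=I c=16 d=34]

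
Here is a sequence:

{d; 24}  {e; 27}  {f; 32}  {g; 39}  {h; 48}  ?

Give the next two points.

Letter: letters move forward 1 place in the alphabet; d, e, f, g, h → i → j.
Second coordinate: differences are 3, 5, 7, … (increasing by 2 each time); 24, 27, 32, 39, 48 → 59 → 72.
So the next two points are {i; 59} and {j; 72}.

{i; 59}, {j; 72}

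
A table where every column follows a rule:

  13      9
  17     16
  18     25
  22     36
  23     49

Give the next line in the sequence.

First component: 13, 17, 18, 22, 23 → 27 (alternating steps +4, +1, +4, +1, …).
Second component goes 9, 16, 25, 36, 49 → 64 (perfect squares: 3², 4², 5², …).
Combining the parts gives 27  64.

27  64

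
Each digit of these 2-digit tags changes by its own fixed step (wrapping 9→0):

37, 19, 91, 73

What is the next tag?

First digit: 3, 1, 9, 7 → 5 (−2 each step, mod 10).
Second digit goes 7, 9, 1, 3 → 5 (+2 each step, mod 10).
So the next tag is 55.

55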